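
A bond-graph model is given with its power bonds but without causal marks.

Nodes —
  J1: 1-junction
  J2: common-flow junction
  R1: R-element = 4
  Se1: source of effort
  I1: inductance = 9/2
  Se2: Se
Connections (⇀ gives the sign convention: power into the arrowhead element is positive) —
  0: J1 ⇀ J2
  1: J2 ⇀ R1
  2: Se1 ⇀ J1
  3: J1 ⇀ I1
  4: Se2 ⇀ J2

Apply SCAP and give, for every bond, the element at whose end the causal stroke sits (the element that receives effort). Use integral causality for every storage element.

bond 2 stroke→J1  (Se1 (Se) sets effort on bond)
bond 4 stroke→J2  (Se2 fixes effort; stroke away)
bond 3 stroke→I1  (I1 integral (f out))
bond 0 stroke→J1  (common-f at J1 fixed by 3)
bond 1 stroke→J2  (J2: bond 0 brought flow, rest push out)

β0 stroke→J1
β1 stroke→J2
β2 stroke→J1
β3 stroke→I1
β4 stroke→J2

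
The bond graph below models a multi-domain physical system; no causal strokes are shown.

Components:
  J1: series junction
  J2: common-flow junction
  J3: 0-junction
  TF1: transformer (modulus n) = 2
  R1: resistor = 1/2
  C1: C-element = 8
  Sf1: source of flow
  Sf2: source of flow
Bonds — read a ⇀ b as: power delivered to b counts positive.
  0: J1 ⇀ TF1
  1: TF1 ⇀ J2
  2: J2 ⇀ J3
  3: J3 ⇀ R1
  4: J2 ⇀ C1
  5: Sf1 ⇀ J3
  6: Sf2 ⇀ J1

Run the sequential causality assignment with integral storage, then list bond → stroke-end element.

bond 5 stroke→Sf1  (Sf1: flow source, stroke at near end)
bond 6 stroke→Sf2  (Sf2 fixes flow; stroke at Sf2)
bond 0 stroke→J1  (J1 flow already set via bond 6)
bond 1 stroke→TF1  (TF1 one-in-one-out from 0)
bond 2 stroke→J2  (J2 flow already set via bond 1)
bond 4 stroke→J2  (common-f at J2 fixed by 1)
bond 3 stroke→J3  (only one effort-in slot at J3)

#0 |J1
#1 |TF1
#2 |J2
#3 |J3
#4 |J2
#5 |Sf1
#6 |Sf2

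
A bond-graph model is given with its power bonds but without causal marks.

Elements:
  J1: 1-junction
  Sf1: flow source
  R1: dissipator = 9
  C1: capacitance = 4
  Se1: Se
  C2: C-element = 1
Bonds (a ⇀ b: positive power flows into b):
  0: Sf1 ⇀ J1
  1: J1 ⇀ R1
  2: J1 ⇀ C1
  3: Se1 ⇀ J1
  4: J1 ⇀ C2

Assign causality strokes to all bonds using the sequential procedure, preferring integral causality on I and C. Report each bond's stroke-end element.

β0 stroke at Sf1
β1 stroke at J1
β2 stroke at J1
β3 stroke at J1
β4 stroke at J1

bond 0 →Sf1  (Sf1 (Sf) sets flow on bond)
bond 3 →J1  (Se1: effort source, stroke at far end)
bond 1 →J1  (J1: bond 0 brought flow, rest push out)
bond 2 →J1  (J1 flow already set via bond 0)
bond 4 →J1  (1-jn J1 has f-setter on 0)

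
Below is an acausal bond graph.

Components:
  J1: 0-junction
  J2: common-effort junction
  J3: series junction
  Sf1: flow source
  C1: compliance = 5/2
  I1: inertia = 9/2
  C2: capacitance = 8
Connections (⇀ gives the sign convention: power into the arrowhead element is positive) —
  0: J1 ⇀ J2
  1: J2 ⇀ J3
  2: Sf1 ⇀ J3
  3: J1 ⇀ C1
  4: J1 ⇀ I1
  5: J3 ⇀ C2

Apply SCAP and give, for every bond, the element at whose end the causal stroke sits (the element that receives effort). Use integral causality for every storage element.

bond 2 →Sf1  (source Sf1 imposes f)
bond 1 →J3  (1-jn J3 has f-setter on 2)
bond 5 →J3  (1-jn J3 has f-setter on 2)
bond 0 →J2  (J2 needs exactly one e-in)
bond 3 →J1  (C1 integral (e out))
bond 4 →I1  (0-jn J1 has e-setter on 3)

b0 |J2
b1 |J3
b2 |Sf1
b3 |J1
b4 |I1
b5 |J3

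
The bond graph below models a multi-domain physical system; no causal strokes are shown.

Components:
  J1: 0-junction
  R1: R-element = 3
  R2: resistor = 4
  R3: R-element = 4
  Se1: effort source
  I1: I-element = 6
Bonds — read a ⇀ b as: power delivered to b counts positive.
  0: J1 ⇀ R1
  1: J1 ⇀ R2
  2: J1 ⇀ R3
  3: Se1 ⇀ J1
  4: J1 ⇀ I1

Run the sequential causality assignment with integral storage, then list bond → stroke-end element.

#3 stroke→J1  (Se1 (Se) sets effort on bond)
#0 stroke→R1  (common-e at J1 fixed by 3)
#1 stroke→R2  (0-jn J1 has e-setter on 3)
#2 stroke→R3  (common-e at J1 fixed by 3)
#4 stroke→I1  (J1 effort already set via bond 3)

β0 |R1
β1 |R2
β2 |R3
β3 |J1
β4 |I1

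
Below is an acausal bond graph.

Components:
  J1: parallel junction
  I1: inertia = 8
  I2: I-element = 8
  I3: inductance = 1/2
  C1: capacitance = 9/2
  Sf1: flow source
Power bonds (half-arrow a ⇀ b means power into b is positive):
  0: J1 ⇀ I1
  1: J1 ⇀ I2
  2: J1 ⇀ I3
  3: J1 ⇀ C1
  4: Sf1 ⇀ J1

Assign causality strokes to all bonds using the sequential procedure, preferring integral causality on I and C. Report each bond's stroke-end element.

bond 0 |I1
bond 1 |I2
bond 2 |I3
bond 3 |J1
bond 4 |Sf1

b4 stroke at Sf1  (Sf1: flow source, stroke at near end)
b0 stroke at I1  (I1 integral (f out))
b1 stroke at I2  (I2: I, integral causality)
b2 stroke at I3  (I3: I, integral causality)
b3 stroke at J1  (closing 0-jn rule on J1)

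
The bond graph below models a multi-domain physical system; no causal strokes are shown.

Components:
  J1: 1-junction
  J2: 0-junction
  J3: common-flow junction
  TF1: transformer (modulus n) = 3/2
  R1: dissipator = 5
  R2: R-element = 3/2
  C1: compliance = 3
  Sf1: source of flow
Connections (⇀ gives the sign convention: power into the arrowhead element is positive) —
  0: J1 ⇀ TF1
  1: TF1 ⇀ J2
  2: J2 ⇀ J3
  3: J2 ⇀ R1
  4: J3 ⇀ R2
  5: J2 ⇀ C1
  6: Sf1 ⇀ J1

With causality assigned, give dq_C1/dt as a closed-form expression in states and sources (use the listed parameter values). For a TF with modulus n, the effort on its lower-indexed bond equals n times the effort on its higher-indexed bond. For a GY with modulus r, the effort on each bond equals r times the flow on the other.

bond 6 stroke at Sf1  (source Sf1 imposes f)
bond 0 stroke at J1  (J1: bond 6 brought flow, rest push out)
bond 1 stroke at TF1  (TF TF1: opposite of bond 0)
bond 5 stroke at J2  (prefer integral on C1)
bond 2 stroke at J3  (0-jn J2 has e-setter on 5)
bond 3 stroke at R1  (common-e at J2 fixed by 5)
bond 4 stroke at R2  (J3: last free bond brings flow in)

dq_C1/dt = 3*F_Sf1/2 - 13*q_C1/45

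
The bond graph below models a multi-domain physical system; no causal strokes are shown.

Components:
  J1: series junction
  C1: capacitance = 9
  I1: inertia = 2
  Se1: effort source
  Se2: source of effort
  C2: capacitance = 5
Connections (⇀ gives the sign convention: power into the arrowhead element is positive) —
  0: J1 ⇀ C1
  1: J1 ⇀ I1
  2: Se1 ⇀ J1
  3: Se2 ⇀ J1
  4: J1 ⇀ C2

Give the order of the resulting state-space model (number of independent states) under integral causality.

3  (C1, C2, I1 all integral)

β2 →J1  (Se1 fixes effort; stroke away)
β3 →J1  (Se2: effort source, stroke at far end)
β0 →J1  (C1: C, integral causality)
β1 →I1  (I1: I, integral causality)
β4 →J1  (1-jn J1 has f-setter on 1)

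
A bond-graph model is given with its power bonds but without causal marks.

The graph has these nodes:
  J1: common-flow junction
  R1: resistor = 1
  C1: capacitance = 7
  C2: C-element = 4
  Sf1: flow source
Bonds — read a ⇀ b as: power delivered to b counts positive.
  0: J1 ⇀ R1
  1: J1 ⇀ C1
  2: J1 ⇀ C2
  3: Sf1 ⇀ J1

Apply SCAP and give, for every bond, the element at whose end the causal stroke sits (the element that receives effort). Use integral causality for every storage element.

#0 stroke at J1
#1 stroke at J1
#2 stroke at J1
#3 stroke at Sf1

β3 →Sf1  (Sf1 fixes flow; stroke at Sf1)
β0 →J1  (J1 flow already set via bond 3)
β1 →J1  (common-f at J1 fixed by 3)
β2 →J1  (J1: bond 3 brought flow, rest push out)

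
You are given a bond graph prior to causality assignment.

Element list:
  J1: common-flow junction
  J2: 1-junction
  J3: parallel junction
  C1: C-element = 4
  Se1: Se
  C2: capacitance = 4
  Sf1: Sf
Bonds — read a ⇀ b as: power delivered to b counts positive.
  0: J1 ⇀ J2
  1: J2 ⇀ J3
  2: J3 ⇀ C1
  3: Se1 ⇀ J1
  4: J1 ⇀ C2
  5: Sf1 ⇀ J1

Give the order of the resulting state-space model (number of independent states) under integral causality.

β3 →J1  (source Se1 imposes e)
β5 →Sf1  (source Sf1 imposes f)
β0 →J1  (1-jn J1 has f-setter on 5)
β4 →J1  (1-jn J1 has f-setter on 5)
β1 →J2  (common-f at J2 fixed by 0)
β2 →J3  (closing 0-jn rule on J3)

2  (C1, C2 all integral)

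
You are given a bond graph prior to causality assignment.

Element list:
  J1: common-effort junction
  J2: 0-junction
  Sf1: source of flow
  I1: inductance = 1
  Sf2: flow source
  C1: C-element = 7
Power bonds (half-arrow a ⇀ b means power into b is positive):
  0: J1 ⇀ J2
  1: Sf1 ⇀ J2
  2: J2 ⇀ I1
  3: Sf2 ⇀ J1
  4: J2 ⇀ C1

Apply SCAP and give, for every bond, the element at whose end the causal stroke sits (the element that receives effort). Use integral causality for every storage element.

bond 1 stroke at Sf1  (source Sf1 imposes f)
bond 3 stroke at Sf2  (Sf2 (Sf) sets flow on bond)
bond 0 stroke at J1  (J1 needs exactly one e-in)
bond 2 stroke at I1  (prefer integral on I1)
bond 4 stroke at J2  (closing 0-jn rule on J2)

bond 0 →J1
bond 1 →Sf1
bond 2 →I1
bond 3 →Sf2
bond 4 →J2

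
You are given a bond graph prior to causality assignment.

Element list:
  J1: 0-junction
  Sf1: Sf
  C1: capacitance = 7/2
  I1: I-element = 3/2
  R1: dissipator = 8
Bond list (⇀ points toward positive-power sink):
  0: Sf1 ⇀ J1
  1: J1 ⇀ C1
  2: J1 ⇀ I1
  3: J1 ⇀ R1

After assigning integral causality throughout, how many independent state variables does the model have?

2  (C1, I1 all integral)

#0 stroke at Sf1  (Sf1 fixes flow; stroke at Sf1)
#1 stroke at J1  (prefer integral on C1)
#2 stroke at I1  (J1 effort already set via bond 1)
#3 stroke at R1  (J1: bond 1 brought effort, rest push out)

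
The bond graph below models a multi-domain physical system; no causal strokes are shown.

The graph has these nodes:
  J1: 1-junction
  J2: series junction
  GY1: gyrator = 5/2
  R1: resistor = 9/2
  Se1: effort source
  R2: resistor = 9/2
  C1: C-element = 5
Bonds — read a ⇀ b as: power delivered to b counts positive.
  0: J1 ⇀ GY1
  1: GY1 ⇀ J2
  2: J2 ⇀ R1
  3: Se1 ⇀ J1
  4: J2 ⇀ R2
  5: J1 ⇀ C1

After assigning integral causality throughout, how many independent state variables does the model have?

1  (C1 all integral)

β3 |J1  (Se1 fixes effort; stroke away)
β5 |J1  (prefer integral on C1)
β0 |GY1  (J1: last free bond brings flow in)
β1 |GY1  (through GY1, causality inverts; strokes same side of GY1)
β2 |J2  (J2 flow already set via bond 1)
β4 |J2  (J2: bond 1 brought flow, rest push out)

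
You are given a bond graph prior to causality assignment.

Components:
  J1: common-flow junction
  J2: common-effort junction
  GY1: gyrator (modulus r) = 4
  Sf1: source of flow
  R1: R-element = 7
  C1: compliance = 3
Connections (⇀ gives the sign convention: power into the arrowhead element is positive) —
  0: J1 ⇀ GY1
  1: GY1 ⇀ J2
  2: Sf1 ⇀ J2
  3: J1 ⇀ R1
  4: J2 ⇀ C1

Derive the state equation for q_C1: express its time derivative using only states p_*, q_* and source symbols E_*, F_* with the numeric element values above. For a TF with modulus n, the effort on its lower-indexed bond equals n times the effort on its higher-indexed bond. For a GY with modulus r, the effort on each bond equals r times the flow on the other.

dq_C1/dt = F_Sf1 - 7*q_C1/48

b2 |Sf1  (Sf1: flow source, stroke at near end)
b4 |J2  (C1: C, integral causality)
b1 |GY1  (common-e at J2 fixed by 4)
b0 |GY1  (through GY1, causality inverts; strokes same side of GY1)
b3 |J1  (J1: bond 0 brought flow, rest push out)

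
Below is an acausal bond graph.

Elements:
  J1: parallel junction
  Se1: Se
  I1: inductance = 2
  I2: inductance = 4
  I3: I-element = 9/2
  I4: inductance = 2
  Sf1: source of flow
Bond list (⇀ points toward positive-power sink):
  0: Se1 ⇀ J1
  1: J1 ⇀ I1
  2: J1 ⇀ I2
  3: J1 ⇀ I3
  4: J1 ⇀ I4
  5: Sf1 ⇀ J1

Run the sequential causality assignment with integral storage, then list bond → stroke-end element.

β0 |J1  (source Se1 imposes e)
β5 |Sf1  (Sf1 (Sf) sets flow on bond)
β1 |I1  (0-jn J1 has e-setter on 0)
β2 |I2  (common-e at J1 fixed by 0)
β3 |I3  (common-e at J1 fixed by 0)
β4 |I4  (J1 effort already set via bond 0)

b0 stroke at J1
b1 stroke at I1
b2 stroke at I2
b3 stroke at I3
b4 stroke at I4
b5 stroke at Sf1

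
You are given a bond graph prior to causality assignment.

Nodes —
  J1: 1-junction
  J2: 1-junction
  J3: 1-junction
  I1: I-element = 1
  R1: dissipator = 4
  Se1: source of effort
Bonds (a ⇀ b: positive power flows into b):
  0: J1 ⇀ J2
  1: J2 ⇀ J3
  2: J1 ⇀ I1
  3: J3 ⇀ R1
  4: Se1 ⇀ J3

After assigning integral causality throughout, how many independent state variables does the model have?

1  (I1 all integral)

β4 |J3  (Se1: effort source, stroke at far end)
β2 |I1  (prefer integral on I1)
β0 |J1  (1-jn J1 has f-setter on 2)
β1 |J2  (common-f at J2 fixed by 0)
β3 |J3  (J3: bond 1 brought flow, rest push out)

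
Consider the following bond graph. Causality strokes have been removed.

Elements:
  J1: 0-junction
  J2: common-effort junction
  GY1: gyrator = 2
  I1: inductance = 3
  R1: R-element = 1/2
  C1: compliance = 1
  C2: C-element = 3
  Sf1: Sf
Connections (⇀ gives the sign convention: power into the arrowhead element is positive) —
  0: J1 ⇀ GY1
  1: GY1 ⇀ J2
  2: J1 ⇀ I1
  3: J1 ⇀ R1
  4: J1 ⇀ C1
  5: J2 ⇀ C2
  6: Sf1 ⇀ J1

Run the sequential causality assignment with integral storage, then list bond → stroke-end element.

bond 0 →GY1
bond 1 →GY1
bond 2 →I1
bond 3 →R1
bond 4 →J1
bond 5 →J2
bond 6 →Sf1

β6 →Sf1  (source Sf1 imposes f)
β2 →I1  (I1 outputs flow p/I1)
β4 →J1  (prefer integral on C1)
β0 →GY1  (J1 effort already set via bond 4)
β3 →R1  (J1: bond 4 brought effort, rest push out)
β1 →GY1  (GY GY1: same side as bond 0)
β5 →J2  (J2 needs exactly one e-in)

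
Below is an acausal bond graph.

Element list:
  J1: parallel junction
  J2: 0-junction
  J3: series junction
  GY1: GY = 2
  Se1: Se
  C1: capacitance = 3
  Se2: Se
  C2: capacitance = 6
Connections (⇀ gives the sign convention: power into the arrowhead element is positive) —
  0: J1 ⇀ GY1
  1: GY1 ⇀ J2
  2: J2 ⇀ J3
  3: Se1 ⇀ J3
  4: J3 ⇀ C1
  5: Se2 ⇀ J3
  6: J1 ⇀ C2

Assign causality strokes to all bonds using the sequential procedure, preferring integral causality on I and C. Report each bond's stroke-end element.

b3 stroke→J3  (Se1: effort source, stroke at far end)
b5 stroke→J3  (source Se2 imposes e)
b4 stroke→J3  (C1: C, integral causality)
b2 stroke→J2  (J3 needs exactly one f-in)
b1 stroke→GY1  (J2 effort already set via bond 2)
b0 stroke→GY1  (GY1: gyrator matches bond 1)
b6 stroke→J1  (only one effort-in slot at J1)

b0 →GY1
b1 →GY1
b2 →J2
b3 →J3
b4 →J3
b5 →J3
b6 →J1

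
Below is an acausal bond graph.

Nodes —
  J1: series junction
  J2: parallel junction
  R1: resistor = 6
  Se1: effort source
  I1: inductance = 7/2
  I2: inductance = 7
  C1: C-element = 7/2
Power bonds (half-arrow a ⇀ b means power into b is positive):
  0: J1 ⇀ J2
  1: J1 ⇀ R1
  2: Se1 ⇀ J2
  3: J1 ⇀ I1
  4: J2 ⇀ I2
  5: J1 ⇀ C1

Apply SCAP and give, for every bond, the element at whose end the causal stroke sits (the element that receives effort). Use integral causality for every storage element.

β0 |J1
β1 |J1
β2 |J2
β3 |I1
β4 |I2
β5 |J1

b2 stroke at J2  (Se1 (Se) sets effort on bond)
b0 stroke at J1  (J2: bond 2 brought effort, rest push out)
b4 stroke at I2  (J2: bond 2 brought effort, rest push out)
b3 stroke at I1  (I1 outputs flow p/I1)
b1 stroke at J1  (J1: bond 3 brought flow, rest push out)
b5 stroke at J1  (1-jn J1 has f-setter on 3)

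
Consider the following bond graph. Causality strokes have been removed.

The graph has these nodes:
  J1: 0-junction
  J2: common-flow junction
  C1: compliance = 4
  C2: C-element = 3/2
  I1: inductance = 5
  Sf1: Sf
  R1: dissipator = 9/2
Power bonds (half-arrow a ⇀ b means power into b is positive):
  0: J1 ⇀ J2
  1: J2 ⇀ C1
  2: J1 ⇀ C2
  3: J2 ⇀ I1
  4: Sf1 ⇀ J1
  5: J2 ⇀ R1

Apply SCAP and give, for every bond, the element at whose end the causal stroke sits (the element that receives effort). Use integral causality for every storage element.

#4 →Sf1  (Sf1: flow source, stroke at near end)
#1 →J2  (prefer integral on C1)
#2 →J1  (C2 outputs effort q/C2)
#0 →J2  (common-e at J1 fixed by 2)
#3 →I1  (prefer integral on I1)
#5 →J2  (J2 flow already set via bond 3)

#0 →J2
#1 →J2
#2 →J1
#3 →I1
#4 →Sf1
#5 →J2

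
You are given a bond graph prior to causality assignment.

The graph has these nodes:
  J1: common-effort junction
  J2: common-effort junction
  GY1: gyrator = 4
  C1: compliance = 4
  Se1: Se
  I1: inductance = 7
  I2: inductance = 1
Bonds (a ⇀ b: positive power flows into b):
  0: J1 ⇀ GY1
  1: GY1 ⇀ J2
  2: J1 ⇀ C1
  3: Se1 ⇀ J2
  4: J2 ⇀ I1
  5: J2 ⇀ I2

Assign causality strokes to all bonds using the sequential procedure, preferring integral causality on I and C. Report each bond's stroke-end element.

b0 stroke at GY1
b1 stroke at GY1
b2 stroke at J1
b3 stroke at J2
b4 stroke at I1
b5 stroke at I2

bond 3 |J2  (Se1 (Se) sets effort on bond)
bond 1 |GY1  (0-jn J2 has e-setter on 3)
bond 4 |I1  (J2 effort already set via bond 3)
bond 5 |I2  (J2: bond 3 brought effort, rest push out)
bond 0 |GY1  (through GY1, causality inverts; strokes same side of GY1)
bond 2 |J1  (only one effort-in slot at J1)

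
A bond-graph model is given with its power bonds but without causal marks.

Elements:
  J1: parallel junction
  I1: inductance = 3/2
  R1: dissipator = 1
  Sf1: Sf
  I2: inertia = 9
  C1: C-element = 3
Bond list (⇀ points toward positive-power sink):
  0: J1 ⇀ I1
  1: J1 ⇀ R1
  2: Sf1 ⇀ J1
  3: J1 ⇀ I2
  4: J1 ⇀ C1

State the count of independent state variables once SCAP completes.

3  (C1, I1, I2 all integral)

β2 →Sf1  (source Sf1 imposes f)
β0 →I1  (I1: I, integral causality)
β3 →I2  (I2 integral (f out))
β4 →J1  (C1: C, integral causality)
β1 →R1  (0-jn J1 has e-setter on 4)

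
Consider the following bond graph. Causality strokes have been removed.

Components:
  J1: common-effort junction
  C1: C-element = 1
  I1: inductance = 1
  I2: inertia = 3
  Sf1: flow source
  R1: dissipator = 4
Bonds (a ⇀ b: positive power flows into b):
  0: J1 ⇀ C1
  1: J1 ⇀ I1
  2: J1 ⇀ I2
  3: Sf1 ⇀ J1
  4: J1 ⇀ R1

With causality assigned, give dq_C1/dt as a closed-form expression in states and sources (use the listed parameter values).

dq_C1/dt = F_Sf1 - p_I1 - p_I2/3 - q_C1/4

bond 3 |Sf1  (source Sf1 imposes f)
bond 0 |J1  (prefer integral on C1)
bond 1 |I1  (J1 effort already set via bond 0)
bond 2 |I2  (J1: bond 0 brought effort, rest push out)
bond 4 |R1  (0-jn J1 has e-setter on 0)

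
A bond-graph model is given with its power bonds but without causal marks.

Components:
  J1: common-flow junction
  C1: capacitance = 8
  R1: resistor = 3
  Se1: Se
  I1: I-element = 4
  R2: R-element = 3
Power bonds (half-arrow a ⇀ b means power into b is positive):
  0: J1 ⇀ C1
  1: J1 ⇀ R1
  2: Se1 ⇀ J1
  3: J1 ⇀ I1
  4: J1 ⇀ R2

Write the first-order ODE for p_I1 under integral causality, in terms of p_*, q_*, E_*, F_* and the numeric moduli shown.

dp_I1/dt = E_Se1 - 3*p_I1/2 - q_C1/8

β2 stroke→J1  (source Se1 imposes e)
β0 stroke→J1  (C1 integral (e out))
β3 stroke→I1  (prefer integral on I1)
β1 stroke→J1  (J1: bond 3 brought flow, rest push out)
β4 stroke→J1  (J1 flow already set via bond 3)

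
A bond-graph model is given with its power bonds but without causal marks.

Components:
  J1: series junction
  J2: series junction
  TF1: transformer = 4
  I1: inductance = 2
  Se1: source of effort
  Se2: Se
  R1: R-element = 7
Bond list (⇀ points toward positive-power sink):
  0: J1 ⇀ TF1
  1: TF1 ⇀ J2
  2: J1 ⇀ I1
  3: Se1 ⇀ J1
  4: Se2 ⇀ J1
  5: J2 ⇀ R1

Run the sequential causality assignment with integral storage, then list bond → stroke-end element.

b0 →J1
b1 →TF1
b2 →I1
b3 →J1
b4 →J1
b5 →J2

β3 →J1  (Se1 (Se) sets effort on bond)
β4 →J1  (Se2 (Se) sets effort on bond)
β2 →I1  (I1 integral (f out))
β0 →J1  (J1: bond 2 brought flow, rest push out)
β1 →TF1  (TF TF1: opposite of bond 0)
β5 →J2  (J2 flow already set via bond 1)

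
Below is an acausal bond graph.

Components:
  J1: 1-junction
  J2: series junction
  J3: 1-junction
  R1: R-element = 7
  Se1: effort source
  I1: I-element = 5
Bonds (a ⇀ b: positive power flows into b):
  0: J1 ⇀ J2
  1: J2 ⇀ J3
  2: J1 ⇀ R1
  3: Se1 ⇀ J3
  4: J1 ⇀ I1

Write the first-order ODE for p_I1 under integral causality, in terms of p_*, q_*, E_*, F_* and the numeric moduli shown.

bond 3 |J3  (Se1 (Se) sets effort on bond)
bond 1 |J2  (J3 needs exactly one f-in)
bond 0 |J1  (only one flow-in slot at J2)
bond 4 |I1  (I1 integral (f out))
bond 2 |J1  (common-f at J1 fixed by 4)

dp_I1/dt = E_Se1 - 7*p_I1/5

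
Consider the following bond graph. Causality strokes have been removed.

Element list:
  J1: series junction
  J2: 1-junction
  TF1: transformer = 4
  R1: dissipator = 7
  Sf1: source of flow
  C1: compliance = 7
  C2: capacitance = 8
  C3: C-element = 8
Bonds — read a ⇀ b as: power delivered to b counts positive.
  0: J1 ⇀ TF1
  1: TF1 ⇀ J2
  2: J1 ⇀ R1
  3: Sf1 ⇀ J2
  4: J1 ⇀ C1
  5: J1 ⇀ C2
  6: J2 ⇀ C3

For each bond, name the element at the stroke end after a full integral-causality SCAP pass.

bond 0 stroke→TF1
bond 1 stroke→J2
bond 2 stroke→J1
bond 3 stroke→Sf1
bond 4 stroke→J1
bond 5 stroke→J1
bond 6 stroke→J2

β3 stroke at Sf1  (Sf1: flow source, stroke at near end)
β1 stroke at J2  (J2 flow already set via bond 3)
β6 stroke at J2  (J2 flow already set via bond 3)
β0 stroke at TF1  (TF TF1: opposite of bond 1)
β2 stroke at J1  (common-f at J1 fixed by 0)
β4 stroke at J1  (J1: bond 0 brought flow, rest push out)
β5 stroke at J1  (J1: bond 0 brought flow, rest push out)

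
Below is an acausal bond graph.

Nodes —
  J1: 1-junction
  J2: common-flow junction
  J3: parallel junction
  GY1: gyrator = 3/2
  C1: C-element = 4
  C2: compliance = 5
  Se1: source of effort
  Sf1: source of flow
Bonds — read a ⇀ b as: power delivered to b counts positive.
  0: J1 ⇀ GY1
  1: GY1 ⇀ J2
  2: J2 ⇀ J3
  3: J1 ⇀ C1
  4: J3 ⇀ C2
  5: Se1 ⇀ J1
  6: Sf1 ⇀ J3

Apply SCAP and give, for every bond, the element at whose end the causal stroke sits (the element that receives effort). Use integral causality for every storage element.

bond 5 stroke→J1  (source Se1 imposes e)
bond 6 stroke→Sf1  (Sf1: flow source, stroke at near end)
bond 3 stroke→J1  (C1: C, integral causality)
bond 0 stroke→GY1  (J1: last free bond brings flow in)
bond 1 stroke→GY1  (GY1 both-in/both-out from 0)
bond 2 stroke→J2  (1-jn J2 has f-setter on 1)
bond 4 stroke→J3  (J3 needs exactly one e-in)

β0 stroke→GY1
β1 stroke→GY1
β2 stroke→J2
β3 stroke→J1
β4 stroke→J3
β5 stroke→J1
β6 stroke→Sf1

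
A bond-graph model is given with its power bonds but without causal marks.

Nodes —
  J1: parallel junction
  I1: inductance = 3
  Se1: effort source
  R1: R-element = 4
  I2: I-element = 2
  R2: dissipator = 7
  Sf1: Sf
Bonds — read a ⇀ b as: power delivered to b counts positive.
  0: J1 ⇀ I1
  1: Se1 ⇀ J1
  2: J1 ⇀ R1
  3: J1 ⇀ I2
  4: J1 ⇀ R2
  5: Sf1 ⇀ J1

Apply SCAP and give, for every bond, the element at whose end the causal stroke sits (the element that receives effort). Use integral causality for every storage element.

b1 |J1  (Se1 (Se) sets effort on bond)
b5 |Sf1  (Sf1 fixes flow; stroke at Sf1)
b0 |I1  (common-e at J1 fixed by 1)
b2 |R1  (J1: bond 1 brought effort, rest push out)
b3 |I2  (J1 effort already set via bond 1)
b4 |R2  (J1 effort already set via bond 1)

#0 |I1
#1 |J1
#2 |R1
#3 |I2
#4 |R2
#5 |Sf1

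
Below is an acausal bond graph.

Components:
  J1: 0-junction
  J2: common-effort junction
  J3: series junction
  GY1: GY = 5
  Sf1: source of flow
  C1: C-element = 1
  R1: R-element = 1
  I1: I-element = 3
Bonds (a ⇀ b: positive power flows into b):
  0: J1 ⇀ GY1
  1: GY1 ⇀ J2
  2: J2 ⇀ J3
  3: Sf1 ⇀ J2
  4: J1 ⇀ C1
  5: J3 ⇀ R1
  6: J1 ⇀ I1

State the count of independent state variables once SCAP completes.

b3 stroke at Sf1  (Sf1: flow source, stroke at near end)
b4 stroke at J1  (C1: C, integral causality)
b0 stroke at GY1  (J1 effort already set via bond 4)
b6 stroke at I1  (J1: bond 4 brought effort, rest push out)
b1 stroke at GY1  (GY GY1: same side as bond 0)
b2 stroke at J2  (closing 0-jn rule on J2)
b5 stroke at J3  (1-jn J3 has f-setter on 2)

2  (C1, I1 all integral)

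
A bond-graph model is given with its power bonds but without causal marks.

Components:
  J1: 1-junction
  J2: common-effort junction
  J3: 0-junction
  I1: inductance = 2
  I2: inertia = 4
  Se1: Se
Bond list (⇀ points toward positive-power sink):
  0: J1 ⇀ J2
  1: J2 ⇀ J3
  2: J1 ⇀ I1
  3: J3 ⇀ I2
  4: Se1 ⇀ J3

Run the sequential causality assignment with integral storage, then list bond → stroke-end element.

b4 →J3  (Se1: effort source, stroke at far end)
b1 →J2  (common-e at J3 fixed by 4)
b3 →I2  (common-e at J3 fixed by 4)
b0 →J1  (0-jn J2 has e-setter on 1)
b2 →I1  (J1 needs exactly one f-in)

β0 stroke→J1
β1 stroke→J2
β2 stroke→I1
β3 stroke→I2
β4 stroke→J3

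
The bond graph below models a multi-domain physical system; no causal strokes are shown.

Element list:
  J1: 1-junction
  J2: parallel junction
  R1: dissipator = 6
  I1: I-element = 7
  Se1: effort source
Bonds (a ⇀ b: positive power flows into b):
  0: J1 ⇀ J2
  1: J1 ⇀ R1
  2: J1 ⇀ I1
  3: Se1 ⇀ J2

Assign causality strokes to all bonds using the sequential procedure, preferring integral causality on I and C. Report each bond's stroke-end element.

β3 stroke→J2  (Se1 fixes effort; stroke away)
β0 stroke→J1  (common-e at J2 fixed by 3)
β2 stroke→I1  (I1: I, integral causality)
β1 stroke→J1  (common-f at J1 fixed by 2)

bond 0 |J1
bond 1 |J1
bond 2 |I1
bond 3 |J2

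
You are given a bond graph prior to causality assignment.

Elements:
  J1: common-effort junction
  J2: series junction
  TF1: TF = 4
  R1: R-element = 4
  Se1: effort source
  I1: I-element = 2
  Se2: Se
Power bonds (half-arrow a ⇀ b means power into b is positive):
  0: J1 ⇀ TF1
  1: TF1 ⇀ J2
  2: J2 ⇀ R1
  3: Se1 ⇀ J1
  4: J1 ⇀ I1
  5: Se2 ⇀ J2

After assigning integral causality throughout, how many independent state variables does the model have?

1  (I1 all integral)

β3 |J1  (source Se1 imposes e)
β5 |J2  (Se2 fixes effort; stroke away)
β0 |TF1  (0-jn J1 has e-setter on 3)
β4 |I1  (common-e at J1 fixed by 3)
β1 |J2  (through TF1, causality passes straight; one stroke at TF1)
β2 |R1  (J2: last free bond brings flow in)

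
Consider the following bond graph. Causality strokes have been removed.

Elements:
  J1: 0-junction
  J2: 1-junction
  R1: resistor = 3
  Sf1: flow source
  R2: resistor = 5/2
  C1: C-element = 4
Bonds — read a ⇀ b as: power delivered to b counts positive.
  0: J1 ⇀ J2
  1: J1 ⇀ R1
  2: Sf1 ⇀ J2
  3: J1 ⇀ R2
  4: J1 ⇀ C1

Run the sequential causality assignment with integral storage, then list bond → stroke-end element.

bond 2 →Sf1  (Sf1: flow source, stroke at near end)
bond 0 →J2  (1-jn J2 has f-setter on 2)
bond 4 →J1  (C1 integral (e out))
bond 1 →R1  (J1 effort already set via bond 4)
bond 3 →R2  (J1 effort already set via bond 4)

bond 0 stroke→J2
bond 1 stroke→R1
bond 2 stroke→Sf1
bond 3 stroke→R2
bond 4 stroke→J1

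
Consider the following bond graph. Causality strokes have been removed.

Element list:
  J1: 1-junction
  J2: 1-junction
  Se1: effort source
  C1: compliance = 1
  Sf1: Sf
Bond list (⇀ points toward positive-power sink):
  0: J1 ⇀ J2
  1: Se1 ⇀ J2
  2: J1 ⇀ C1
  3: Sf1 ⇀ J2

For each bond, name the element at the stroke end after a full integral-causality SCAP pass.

β1 →J2  (Se1 (Se) sets effort on bond)
β3 →Sf1  (Sf1 fixes flow; stroke at Sf1)
β0 →J2  (J2: bond 3 brought flow, rest push out)
β2 →J1  (J1 flow already set via bond 0)

β0 stroke at J2
β1 stroke at J2
β2 stroke at J1
β3 stroke at Sf1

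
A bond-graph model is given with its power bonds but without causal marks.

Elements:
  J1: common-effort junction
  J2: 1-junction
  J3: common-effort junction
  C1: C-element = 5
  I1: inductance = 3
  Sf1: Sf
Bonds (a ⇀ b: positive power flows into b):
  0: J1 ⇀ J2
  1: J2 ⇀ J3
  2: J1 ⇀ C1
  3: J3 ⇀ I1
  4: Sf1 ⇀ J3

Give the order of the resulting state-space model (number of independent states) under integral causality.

b4 stroke at Sf1  (Sf1: flow source, stroke at near end)
b2 stroke at J1  (C1 outputs effort q/C1)
b0 stroke at J2  (common-e at J1 fixed by 2)
b1 stroke at J3  (closing 1-jn rule on J2)
b3 stroke at I1  (0-jn J3 has e-setter on 1)

2  (C1, I1 all integral)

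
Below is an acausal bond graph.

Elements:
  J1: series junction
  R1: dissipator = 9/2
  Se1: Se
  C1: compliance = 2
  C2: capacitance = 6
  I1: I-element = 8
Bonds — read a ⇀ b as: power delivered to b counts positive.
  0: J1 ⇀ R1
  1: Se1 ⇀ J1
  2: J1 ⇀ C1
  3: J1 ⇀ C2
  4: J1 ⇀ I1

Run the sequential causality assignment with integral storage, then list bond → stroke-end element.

bond 1 |J1  (Se1: effort source, stroke at far end)
bond 2 |J1  (C1 integral (e out))
bond 3 |J1  (prefer integral on C2)
bond 4 |I1  (I1 integral (f out))
bond 0 |J1  (1-jn J1 has f-setter on 4)

#0 |J1
#1 |J1
#2 |J1
#3 |J1
#4 |I1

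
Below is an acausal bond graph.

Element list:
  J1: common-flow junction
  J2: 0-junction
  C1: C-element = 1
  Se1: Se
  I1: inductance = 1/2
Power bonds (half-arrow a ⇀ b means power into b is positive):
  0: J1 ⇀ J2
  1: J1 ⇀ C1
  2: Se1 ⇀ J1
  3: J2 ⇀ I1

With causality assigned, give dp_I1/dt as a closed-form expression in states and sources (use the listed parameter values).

dp_I1/dt = E_Se1 - q_C1

β2 |J1  (Se1: effort source, stroke at far end)
β1 |J1  (C1 outputs effort q/C1)
β0 |J2  (J1 needs exactly one f-in)
β3 |I1  (J2: bond 0 brought effort, rest push out)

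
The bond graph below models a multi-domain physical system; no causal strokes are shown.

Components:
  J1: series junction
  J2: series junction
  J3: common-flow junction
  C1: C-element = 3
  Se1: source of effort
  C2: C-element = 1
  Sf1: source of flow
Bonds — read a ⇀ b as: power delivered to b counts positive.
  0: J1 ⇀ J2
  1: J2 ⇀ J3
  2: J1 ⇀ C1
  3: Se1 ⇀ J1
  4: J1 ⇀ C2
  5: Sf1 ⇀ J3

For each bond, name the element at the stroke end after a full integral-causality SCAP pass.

#0 →J2
#1 →J3
#2 →J1
#3 →J1
#4 →J1
#5 →Sf1

#3 →J1  (source Se1 imposes e)
#5 →Sf1  (source Sf1 imposes f)
#1 →J3  (common-f at J3 fixed by 5)
#0 →J2  (J2: bond 1 brought flow, rest push out)
#2 →J1  (common-f at J1 fixed by 0)
#4 →J1  (J1 flow already set via bond 0)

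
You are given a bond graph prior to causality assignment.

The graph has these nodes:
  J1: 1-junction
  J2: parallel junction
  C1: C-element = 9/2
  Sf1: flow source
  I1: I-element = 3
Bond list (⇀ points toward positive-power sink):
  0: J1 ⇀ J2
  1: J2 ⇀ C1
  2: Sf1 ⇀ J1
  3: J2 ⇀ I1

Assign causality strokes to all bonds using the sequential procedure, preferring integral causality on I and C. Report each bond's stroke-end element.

#0 stroke at J1
#1 stroke at J2
#2 stroke at Sf1
#3 stroke at I1

b2 |Sf1  (source Sf1 imposes f)
b0 |J1  (J1: bond 2 brought flow, rest push out)
b1 |J2  (C1 integral (e out))
b3 |I1  (common-e at J2 fixed by 1)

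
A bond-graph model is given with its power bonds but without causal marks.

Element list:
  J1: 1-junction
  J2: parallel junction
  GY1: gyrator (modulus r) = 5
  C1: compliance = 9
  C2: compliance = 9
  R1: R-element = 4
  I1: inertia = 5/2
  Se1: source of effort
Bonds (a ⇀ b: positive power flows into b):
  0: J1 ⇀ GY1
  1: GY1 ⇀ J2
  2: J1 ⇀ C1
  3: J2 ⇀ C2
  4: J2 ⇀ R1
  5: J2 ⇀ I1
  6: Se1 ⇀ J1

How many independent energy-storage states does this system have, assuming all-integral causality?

3  (C1, C2, I1 all integral)

bond 6 stroke→J1  (Se1: effort source, stroke at far end)
bond 2 stroke→J1  (prefer integral on C1)
bond 0 stroke→GY1  (J1: last free bond brings flow in)
bond 1 stroke→GY1  (GY1 both-in/both-out from 0)
bond 3 stroke→J2  (C2: C, integral causality)
bond 4 stroke→R1  (J2: bond 3 brought effort, rest push out)
bond 5 stroke→I1  (0-jn J2 has e-setter on 3)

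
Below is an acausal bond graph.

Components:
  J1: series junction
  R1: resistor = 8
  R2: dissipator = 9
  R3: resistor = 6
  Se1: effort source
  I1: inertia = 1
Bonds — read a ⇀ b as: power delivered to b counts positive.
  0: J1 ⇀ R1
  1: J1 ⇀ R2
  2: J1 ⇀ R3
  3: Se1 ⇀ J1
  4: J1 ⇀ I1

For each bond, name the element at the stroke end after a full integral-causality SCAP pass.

#3 stroke→J1  (Se1: effort source, stroke at far end)
#4 stroke→I1  (prefer integral on I1)
#0 stroke→J1  (J1 flow already set via bond 4)
#1 stroke→J1  (J1: bond 4 brought flow, rest push out)
#2 stroke→J1  (J1 flow already set via bond 4)

β0 |J1
β1 |J1
β2 |J1
β3 |J1
β4 |I1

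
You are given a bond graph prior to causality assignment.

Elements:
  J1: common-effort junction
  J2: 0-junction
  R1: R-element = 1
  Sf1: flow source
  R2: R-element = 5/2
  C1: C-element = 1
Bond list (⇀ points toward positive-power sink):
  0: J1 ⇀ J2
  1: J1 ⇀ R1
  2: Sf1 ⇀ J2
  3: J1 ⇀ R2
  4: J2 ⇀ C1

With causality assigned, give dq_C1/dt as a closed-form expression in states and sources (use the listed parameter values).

b2 stroke at Sf1  (Sf1: flow source, stroke at near end)
b4 stroke at J2  (C1 outputs effort q/C1)
b0 stroke at J1  (common-e at J2 fixed by 4)
b1 stroke at R1  (common-e at J1 fixed by 0)
b3 stroke at R2  (0-jn J1 has e-setter on 0)

dq_C1/dt = F_Sf1 - 7*q_C1/5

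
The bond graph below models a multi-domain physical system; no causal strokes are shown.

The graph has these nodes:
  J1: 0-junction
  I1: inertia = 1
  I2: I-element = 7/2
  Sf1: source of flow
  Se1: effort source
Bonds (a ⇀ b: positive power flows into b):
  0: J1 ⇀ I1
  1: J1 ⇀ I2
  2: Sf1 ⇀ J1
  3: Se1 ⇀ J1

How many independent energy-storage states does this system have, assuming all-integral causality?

2  (I1, I2 all integral)

β2 stroke→Sf1  (Sf1 fixes flow; stroke at Sf1)
β3 stroke→J1  (Se1 (Se) sets effort on bond)
β0 stroke→I1  (common-e at J1 fixed by 3)
β1 stroke→I2  (J1: bond 3 brought effort, rest push out)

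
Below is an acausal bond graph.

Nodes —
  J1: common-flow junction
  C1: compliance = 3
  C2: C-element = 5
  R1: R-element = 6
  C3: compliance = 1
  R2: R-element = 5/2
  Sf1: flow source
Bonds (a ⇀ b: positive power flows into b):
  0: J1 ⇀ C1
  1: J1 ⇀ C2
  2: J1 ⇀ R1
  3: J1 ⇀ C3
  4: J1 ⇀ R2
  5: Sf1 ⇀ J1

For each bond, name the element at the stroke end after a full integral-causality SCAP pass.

bond 5 stroke→Sf1  (Sf1 fixes flow; stroke at Sf1)
bond 0 stroke→J1  (J1: bond 5 brought flow, rest push out)
bond 1 stroke→J1  (1-jn J1 has f-setter on 5)
bond 2 stroke→J1  (J1 flow already set via bond 5)
bond 3 stroke→J1  (common-f at J1 fixed by 5)
bond 4 stroke→J1  (1-jn J1 has f-setter on 5)

bond 0 stroke→J1
bond 1 stroke→J1
bond 2 stroke→J1
bond 3 stroke→J1
bond 4 stroke→J1
bond 5 stroke→Sf1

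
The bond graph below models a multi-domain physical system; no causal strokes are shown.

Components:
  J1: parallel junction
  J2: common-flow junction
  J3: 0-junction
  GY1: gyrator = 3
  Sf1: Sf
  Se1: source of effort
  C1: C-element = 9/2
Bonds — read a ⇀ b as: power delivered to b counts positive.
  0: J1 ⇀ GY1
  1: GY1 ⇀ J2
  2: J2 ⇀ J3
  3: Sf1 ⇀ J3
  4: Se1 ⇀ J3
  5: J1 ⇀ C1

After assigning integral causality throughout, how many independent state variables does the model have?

#3 stroke→Sf1  (Sf1: flow source, stroke at near end)
#4 stroke→J3  (source Se1 imposes e)
#2 stroke→J2  (J3: bond 4 brought effort, rest push out)
#1 stroke→GY1  (J2: last free bond brings flow in)
#0 stroke→GY1  (GY1: gyrator matches bond 1)
#5 stroke→J1  (J1: last free bond brings effort in)

1  (C1 all integral)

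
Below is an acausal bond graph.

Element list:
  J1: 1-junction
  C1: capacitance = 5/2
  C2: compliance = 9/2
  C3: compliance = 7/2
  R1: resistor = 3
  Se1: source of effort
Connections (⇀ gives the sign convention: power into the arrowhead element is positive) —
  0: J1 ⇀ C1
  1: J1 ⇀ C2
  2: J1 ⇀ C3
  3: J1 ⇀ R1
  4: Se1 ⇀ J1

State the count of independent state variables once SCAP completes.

bond 4 stroke→J1  (source Se1 imposes e)
bond 0 stroke→J1  (C1: C, integral causality)
bond 1 stroke→J1  (C2 outputs effort q/C2)
bond 2 stroke→J1  (prefer integral on C3)
bond 3 stroke→R1  (only one flow-in slot at J1)

3  (C1, C2, C3 all integral)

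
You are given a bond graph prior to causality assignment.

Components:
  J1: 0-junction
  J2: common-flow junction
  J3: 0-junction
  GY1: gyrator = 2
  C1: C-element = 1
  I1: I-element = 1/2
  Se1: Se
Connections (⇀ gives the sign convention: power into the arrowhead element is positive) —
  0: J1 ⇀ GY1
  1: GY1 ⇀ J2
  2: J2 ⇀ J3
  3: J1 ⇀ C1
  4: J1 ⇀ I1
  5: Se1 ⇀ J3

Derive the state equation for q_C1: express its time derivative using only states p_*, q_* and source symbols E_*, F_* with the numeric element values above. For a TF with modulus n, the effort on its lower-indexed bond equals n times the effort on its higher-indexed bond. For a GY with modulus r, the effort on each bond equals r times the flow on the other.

β5 stroke→J3  (Se1 (Se) sets effort on bond)
β2 stroke→J2  (J3 effort already set via bond 5)
β1 stroke→GY1  (J2 needs exactly one f-in)
β0 stroke→GY1  (through GY1, causality inverts; strokes same side of GY1)
β3 stroke→J1  (prefer integral on C1)
β4 stroke→I1  (common-e at J1 fixed by 3)

dq_C1/dt = -E_Se1/2 - 2*p_I1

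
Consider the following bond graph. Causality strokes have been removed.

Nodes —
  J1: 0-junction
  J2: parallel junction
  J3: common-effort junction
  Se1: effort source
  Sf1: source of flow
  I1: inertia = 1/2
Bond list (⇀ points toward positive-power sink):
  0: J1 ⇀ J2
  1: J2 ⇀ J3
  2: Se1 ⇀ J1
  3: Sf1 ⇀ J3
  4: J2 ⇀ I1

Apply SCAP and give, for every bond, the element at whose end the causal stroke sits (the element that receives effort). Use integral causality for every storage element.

#0 →J2
#1 →J3
#2 →J1
#3 →Sf1
#4 →I1

bond 2 stroke at J1  (source Se1 imposes e)
bond 3 stroke at Sf1  (source Sf1 imposes f)
bond 0 stroke at J2  (common-e at J1 fixed by 2)
bond 1 stroke at J3  (J2 effort already set via bond 0)
bond 4 stroke at I1  (common-e at J2 fixed by 0)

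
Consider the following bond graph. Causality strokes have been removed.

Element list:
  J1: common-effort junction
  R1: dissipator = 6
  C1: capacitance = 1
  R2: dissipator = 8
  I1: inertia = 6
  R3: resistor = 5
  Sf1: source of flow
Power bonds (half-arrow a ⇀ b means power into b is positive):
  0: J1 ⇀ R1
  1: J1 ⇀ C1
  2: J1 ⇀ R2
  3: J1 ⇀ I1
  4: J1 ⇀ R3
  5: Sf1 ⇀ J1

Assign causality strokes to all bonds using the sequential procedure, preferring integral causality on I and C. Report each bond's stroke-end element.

b5 stroke→Sf1  (Sf1 fixes flow; stroke at Sf1)
b1 stroke→J1  (C1 integral (e out))
b0 stroke→R1  (J1: bond 1 brought effort, rest push out)
b2 stroke→R2  (J1: bond 1 brought effort, rest push out)
b3 stroke→I1  (J1: bond 1 brought effort, rest push out)
b4 stroke→R3  (J1: bond 1 brought effort, rest push out)

#0 →R1
#1 →J1
#2 →R2
#3 →I1
#4 →R3
#5 →Sf1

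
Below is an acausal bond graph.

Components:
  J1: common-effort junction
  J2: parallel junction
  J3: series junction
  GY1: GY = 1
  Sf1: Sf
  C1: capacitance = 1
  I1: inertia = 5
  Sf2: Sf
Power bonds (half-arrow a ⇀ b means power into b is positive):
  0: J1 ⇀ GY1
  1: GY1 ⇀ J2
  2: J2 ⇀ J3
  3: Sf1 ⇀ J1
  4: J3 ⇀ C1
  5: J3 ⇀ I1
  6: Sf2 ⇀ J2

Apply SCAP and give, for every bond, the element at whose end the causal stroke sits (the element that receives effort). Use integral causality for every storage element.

b0 →J1
b1 →J2
b2 →J3
b3 →Sf1
b4 →J3
b5 →I1
b6 →Sf2

bond 3 stroke→Sf1  (Sf1 fixes flow; stroke at Sf1)
bond 6 stroke→Sf2  (Sf2 (Sf) sets flow on bond)
bond 0 stroke→J1  (closing 0-jn rule on J1)
bond 1 stroke→J2  (GY1: gyrator matches bond 0)
bond 2 stroke→J3  (J2: bond 1 brought effort, rest push out)
bond 4 stroke→J3  (C1 integral (e out))
bond 5 stroke→I1  (only one flow-in slot at J3)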